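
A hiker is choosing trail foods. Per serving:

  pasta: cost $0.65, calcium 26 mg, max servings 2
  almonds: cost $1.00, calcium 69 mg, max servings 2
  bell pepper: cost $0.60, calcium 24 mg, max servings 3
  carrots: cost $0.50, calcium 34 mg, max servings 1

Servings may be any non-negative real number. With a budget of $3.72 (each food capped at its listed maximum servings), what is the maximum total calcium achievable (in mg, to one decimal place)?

Calcium per dollar: almonds 69, carrots 68, pasta 40, bell pepper 40.
Take 2 servings of almonds: spends $2.00, +138.0 mg calcium (running total 138.0 mg).
Take 1 serving of carrots: spends $0.50, +34.0 mg calcium (running total 172.0 mg).
Take 1.877 servings of pasta: spends $1.22, +48.8 mg calcium (running total 220.8 mg).
Greedy by best ratio exhausts the cost allowance optimally: 220.8 mg.

220.8 mg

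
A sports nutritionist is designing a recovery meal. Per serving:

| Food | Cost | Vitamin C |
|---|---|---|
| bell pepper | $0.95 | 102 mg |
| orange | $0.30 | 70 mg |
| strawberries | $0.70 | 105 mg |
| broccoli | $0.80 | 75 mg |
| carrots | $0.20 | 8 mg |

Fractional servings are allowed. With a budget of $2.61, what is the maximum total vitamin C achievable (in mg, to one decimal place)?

609.0 mg

Vitamin C per dollar: orange 233.3, strawberries 150, bell pepper 107.4, broccoli 93.75, carrots 40.
With no serving limits, spend the whole cost allowance on orange: $2.61 / $0.30 × 70 mg = 609.0 mg.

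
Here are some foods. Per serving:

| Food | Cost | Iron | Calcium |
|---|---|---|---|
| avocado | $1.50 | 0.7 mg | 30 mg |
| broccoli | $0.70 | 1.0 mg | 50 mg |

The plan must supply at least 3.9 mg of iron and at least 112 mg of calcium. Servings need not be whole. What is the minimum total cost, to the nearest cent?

For a min-cost LP with two ≥-constraints, a basic feasible solution has at most two positive variables.
avocado only: max(3.9/0.7, 112/30) = 5.571 servings → $8.36.
broccoli only: max(3.9/1.0, 112/50) = 3.9 servings → $2.73.
avocado + broccoli with both targets exact would need a negative amount; discard.
So the least-cost plan costs $2.73.

$2.73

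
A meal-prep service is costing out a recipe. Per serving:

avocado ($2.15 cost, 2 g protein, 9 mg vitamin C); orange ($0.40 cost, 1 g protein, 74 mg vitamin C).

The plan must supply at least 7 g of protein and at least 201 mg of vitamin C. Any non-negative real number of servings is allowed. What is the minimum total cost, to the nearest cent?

$2.80

An LP optimum is at a vertex; with two nutrient constraints at most two foods are used. Check each candidate.
avocado only: max(7/2, 201/9) = 22.33 servings → $48.02.
orange only: max(7/1, 201/74) = 7 servings → $2.80.
avocado + orange with both tight: 2.281 servings and 2.439 servings → $5.88.
Cheapest feasible corner: $2.80.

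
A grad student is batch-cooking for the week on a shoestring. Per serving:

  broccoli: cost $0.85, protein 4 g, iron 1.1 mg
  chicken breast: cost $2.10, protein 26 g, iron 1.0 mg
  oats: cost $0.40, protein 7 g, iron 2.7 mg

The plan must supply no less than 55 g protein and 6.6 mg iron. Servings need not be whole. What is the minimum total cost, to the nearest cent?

For a min-cost LP with two ≥-constraints, a basic feasible solution has at most two positive variables.
broccoli only: max(55/4, 6.6/1.1) = 13.75 servings → $11.69.
chicken breast only: max(55/26, 6.6/1.0) = 6.6 servings → $13.86.
oats only: max(55/7, 6.6/2.7) = 7.857 servings → $3.14.
broccoli + chicken breast with both tight: 4.74 servings and 1.386 servings → $6.94.
broccoli + oats: the both-tight solution has a negative serving — not a feasible corner.
chicken breast + oats with both tight: 1.619 servings and 1.845 servings → $4.14.
The minimum over all feasible corners is $3.14.

$3.14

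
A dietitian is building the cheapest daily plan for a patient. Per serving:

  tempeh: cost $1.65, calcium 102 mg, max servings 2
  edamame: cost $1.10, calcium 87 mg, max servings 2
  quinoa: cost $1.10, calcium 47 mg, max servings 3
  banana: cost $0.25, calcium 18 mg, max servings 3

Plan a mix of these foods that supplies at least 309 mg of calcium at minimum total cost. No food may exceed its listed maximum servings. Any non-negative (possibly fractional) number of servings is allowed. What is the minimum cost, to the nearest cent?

$4.26

Cost per mg of calcium: edamame $0.0126, banana $0.0139, tempeh $0.0162, quinoa $0.0234.
Take 2 servings of edamame: +174.0 mg calcium for $2.20 (total $2.20, still need 135.0 mg).
Take 3 servings of banana: +54.0 mg calcium for $0.75 (total $2.95, still need 81.0 mg).
Take 0.7941 servings of tempeh: +81.0 mg calcium for $1.31 (total $4.26, still need 0.0 mg).
Greedy by cheapest-per-mg is optimal for a single linear constraint, so the minimum cost is $4.26.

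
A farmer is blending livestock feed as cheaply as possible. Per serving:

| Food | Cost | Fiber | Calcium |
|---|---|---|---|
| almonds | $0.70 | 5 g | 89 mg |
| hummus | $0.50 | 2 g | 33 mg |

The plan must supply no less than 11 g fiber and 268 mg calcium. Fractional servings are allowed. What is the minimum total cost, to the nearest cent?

At the optimum either one food covers both requirements or two foods hit both targets exactly; no other combination can be cheaper.
almonds only: max(11/5, 268/89) = 3.011 servings → $2.11.
hummus only: max(11/2, 268/33) = 8.121 servings → $4.06.
almonds + hummus: the both-tight solution has a negative serving — not a feasible corner.
So the least-cost plan costs $2.11.

$2.11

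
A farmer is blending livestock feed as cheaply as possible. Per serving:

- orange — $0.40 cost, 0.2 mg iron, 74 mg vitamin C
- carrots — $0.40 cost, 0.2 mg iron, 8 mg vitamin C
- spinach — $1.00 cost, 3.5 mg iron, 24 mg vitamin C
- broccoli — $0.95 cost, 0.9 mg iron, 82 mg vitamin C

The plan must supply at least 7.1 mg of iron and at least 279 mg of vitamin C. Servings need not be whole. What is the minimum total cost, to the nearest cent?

For a min-cost LP with two ≥-constraints, a basic feasible solution has at most two positive variables.
orange only: max(7.1/0.2, 279/74) = 35.5 servings → $14.20.
carrots only: max(7.1/0.2, 279/8) = 35.5 servings → $14.20.
spinach only: max(7.1/3.5, 279/24) = 11.62 servings → $11.62.
broccoli only: max(7.1/0.9, 279/82) = 7.889 servings → $7.49.
orange + carrots: intersection lies outside the first quadrant.
orange + spinach with both tight: 3.171 servings and 1.847 servings → $3.12.
orange + broccoli: the both-tight solution has a negative serving — not a feasible corner.
carrots + spinach with both tight: 34.75 servings and 0.0431 servings → $13.94.
carrots + broccoli: the both-tight solution has a negative serving — not a feasible corner.
spinach + broccoli with both tight: 1.248 servings and 3.037 servings → $4.13.
The minimum over all feasible corners is $3.12.

$3.12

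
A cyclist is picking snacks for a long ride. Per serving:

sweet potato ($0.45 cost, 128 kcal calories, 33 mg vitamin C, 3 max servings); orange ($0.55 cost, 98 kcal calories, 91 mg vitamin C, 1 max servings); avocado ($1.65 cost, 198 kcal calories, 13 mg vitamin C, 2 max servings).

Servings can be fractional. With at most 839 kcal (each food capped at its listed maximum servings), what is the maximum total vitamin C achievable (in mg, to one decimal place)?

Vitamin C per kcal: orange 0.9286, sweet potato 0.2578, avocado 0.06566.
Take 1 serving of orange: uses 98 kcal, +91.0 mg vitamin C (running total 91.0 mg).
Take 3 servings of sweet potato: uses 384 kcal, +99.0 mg vitamin C (running total 190.0 mg).
Take 1.803 servings of avocado: uses 357 kcal, +23.4 mg vitamin C (running total 213.4 mg).
Filling greedily by vitamin C-per-kcal is optimal for one linear limit, giving 213.4 mg.

213.4 mg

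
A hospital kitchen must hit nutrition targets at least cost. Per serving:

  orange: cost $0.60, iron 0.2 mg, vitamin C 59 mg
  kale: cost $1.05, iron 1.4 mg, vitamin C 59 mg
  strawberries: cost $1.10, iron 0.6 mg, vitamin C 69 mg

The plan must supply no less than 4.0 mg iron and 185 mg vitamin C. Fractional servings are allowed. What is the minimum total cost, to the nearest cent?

This is a tiny linear program; its minimum lies at a vertex of the feasible set. List the vertices and price them.
orange only: max(4.0/0.2, 185/59) = 20 servings → $12.00.
kale only: max(4.0/1.4, 185/59) = 3.136 servings → $3.29.
strawberries only: max(4.0/0.6, 185/69) = 6.667 servings → $7.33.
orange + kale with both tight: 0.3249 servings and 2.811 servings → $3.15.
orange + strawberries: the both-tight solution has a negative serving — not a feasible corner.
kale + strawberries with both tight: 2.696 servings and 0.3758 servings → $3.24.
Cheapest feasible corner: $3.15.

$3.15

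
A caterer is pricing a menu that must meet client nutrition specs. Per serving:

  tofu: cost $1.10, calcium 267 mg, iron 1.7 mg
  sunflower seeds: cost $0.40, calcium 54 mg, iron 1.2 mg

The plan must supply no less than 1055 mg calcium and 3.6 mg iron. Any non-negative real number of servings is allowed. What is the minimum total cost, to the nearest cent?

$4.35

tofu only: max(1055/267, 3.6/1.7) = 3.951 servings → $4.35.
sunflower seeds only: max(1055/54, 3.6/1.2) = 19.54 servings → $7.81.
tofu + sunflower seeds: intersection lies outside the first quadrant.
Cheapest feasible corner: $4.35.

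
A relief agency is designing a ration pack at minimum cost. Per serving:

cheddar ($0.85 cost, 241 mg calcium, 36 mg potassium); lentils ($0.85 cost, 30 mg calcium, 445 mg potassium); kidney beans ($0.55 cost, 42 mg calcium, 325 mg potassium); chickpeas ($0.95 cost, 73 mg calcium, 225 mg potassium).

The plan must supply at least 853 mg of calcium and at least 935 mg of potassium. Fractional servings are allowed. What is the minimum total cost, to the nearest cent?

Minimising a linear cost over {calcium ≥ 853, potassium ≥ 935, servings ≥ 0} — the optimum is at a vertex, using one or two foods.
cheddar only: max(853/241, 935/36) = 25.97 servings → $22.08.
lentils only: max(853/30, 935/445) = 28.43 servings → $24.17.
kidney beans only: max(853/42, 935/325) = 20.31 servings → $11.17.
chickpeas only: max(853/73, 935/225) = 11.68 servings → $11.10.
cheddar + lentils with both tight: 3.311 servings and 1.833 servings → $4.37.
cheddar + kidney beans with both tight: 3.098 servings and 2.534 servings → $4.03.
cheddar + chickpeas with both tight: 2.397 servings and 3.772 servings → $5.62.
lentils + kidney beans: intersection lies outside the first quadrant.
lentils + chickpeas: the both-tight solution has a negative serving — not a feasible corner.
kidney beans + chickpeas with both targets exact would need a negative amount; discard.
Cheapest feasible corner: $4.03.

$4.03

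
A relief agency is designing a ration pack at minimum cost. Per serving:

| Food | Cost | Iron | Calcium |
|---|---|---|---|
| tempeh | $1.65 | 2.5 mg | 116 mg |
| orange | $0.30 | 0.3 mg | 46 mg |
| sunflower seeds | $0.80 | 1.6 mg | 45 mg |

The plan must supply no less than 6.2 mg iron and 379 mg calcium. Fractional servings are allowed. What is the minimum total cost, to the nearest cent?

$3.92

tempeh only: max(6.2/2.5, 379/116) = 3.267 servings → $5.39.
orange only: max(6.2/0.3, 379/46) = 20.67 servings → $6.20.
sunflower seeds only: max(6.2/1.6, 379/45) = 8.422 servings → $6.74.
tempeh + orange with both tight: 2.138 servings and 2.847 servings → $4.38.
tempeh + sunflower seeds: the both-tight solution has a negative serving — not a feasible corner.
orange + sunflower seeds with both tight: 5.448 servings and 2.854 servings → $3.92.
So the least-cost plan costs $3.92.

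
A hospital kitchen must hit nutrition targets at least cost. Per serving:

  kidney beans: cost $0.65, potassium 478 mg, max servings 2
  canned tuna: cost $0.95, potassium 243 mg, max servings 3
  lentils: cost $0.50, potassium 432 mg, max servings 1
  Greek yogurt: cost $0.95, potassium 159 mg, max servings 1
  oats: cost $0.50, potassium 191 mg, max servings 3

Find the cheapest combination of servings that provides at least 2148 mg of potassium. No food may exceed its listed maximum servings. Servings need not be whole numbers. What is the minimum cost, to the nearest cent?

Cost per mg of potassium: lentils $0.0012, kidney beans $0.0014, oats $0.0026, canned tuna $0.0039, Greek yogurt $0.0060.
Take 1 serving of lentils: +432.0 mg potassium for $0.50 (total $0.50, still need 1716.0 mg).
Take 2 servings of kidney beans: +956.0 mg potassium for $1.30 (total $1.80, still need 760.0 mg).
Take 3 servings of oats: +573.0 mg potassium for $1.50 (total $3.30, still need 187.0 mg).
Take 0.7695 servings of canned tuna: +187.0 mg potassium for $0.73 (total $4.03, still need 0.0 mg).
Greedy by cheapest-per-mg is optimal for a single linear constraint, so the minimum cost is $4.03.

$4.03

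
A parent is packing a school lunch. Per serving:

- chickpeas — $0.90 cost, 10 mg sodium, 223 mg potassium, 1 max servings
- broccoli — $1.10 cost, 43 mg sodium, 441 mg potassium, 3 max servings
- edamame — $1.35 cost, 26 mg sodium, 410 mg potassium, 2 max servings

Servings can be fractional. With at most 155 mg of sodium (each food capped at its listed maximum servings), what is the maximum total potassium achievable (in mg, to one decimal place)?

1996.8 mg

Potassium per mg sodium: chickpeas 22.3, edamame 15.77, broccoli 10.26.
Take 1 serving of chickpeas: uses 10 mg sodium, +223.0 mg potassium (running total 223.0 mg).
Take 2 servings of edamame: uses 52 mg sodium, +820.0 mg potassium (running total 1043.0 mg).
Take 2.163 servings of broccoli: uses 93 mg sodium, +953.8 mg potassium (running total 1996.8 mg).
Filling greedily by potassium-per-mg sodium is optimal for one linear limit, giving 1996.8 mg.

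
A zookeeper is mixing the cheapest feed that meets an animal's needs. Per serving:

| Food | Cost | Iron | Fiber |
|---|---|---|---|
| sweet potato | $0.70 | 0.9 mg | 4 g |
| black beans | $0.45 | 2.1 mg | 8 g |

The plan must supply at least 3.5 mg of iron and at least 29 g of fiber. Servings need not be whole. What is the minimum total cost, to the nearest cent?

Compare the cost at each extreme point of the feasible region.
sweet potato only: max(3.5/0.9, 29/4) = 7.25 servings → $5.08.
black beans only: max(3.5/2.1, 29/8) = 3.625 servings → $1.63.
sweet potato + black beans: the both-tight solution has a negative serving — not a feasible corner.
Cheapest feasible corner: $1.63.

$1.63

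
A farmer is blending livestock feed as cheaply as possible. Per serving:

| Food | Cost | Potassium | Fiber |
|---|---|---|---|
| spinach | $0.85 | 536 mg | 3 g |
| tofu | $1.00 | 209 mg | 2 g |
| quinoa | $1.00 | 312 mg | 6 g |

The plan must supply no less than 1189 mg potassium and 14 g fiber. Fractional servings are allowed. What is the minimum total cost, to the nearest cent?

Two binding constraints pin down two serving amounts, so the optimal mix uses at most two foods. The candidates are each food alone (scaled to the tighter of potassium/fiber) and each pair with both constraints tight.
spinach only: max(1189/536, 14/3) = 4.667 servings → $3.97.
tofu only: max(1189/209, 14/2) = 7 servings → $7.00.
quinoa only: max(1189/312, 14/6) = 3.811 servings → $3.81.
spinach + tofu: the both-tight solution has a negative serving — not a feasible corner.
spinach + quinoa with both tight: 1.213 servings and 1.727 servings → $2.76.
tofu + quinoa with both tight: 4.39 servings and 0.8698 servings → $5.26.
The minimum over all feasible corners is $2.76.

$2.76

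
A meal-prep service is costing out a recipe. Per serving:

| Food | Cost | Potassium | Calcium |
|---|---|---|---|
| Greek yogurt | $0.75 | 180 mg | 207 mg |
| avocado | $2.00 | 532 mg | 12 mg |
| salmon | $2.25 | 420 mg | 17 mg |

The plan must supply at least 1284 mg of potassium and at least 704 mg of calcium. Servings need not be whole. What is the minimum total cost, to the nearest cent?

$5.07

Compare the cost at each extreme point of the feasible region.
Greek yogurt only: max(1284/180, 704/207) = 7.133 servings → $5.35.
avocado only: max(1284/532, 704/12) = 58.67 servings → $117.33.
salmon only: max(1284/420, 704/17) = 41.41 servings → $93.18.
Greek yogurt + avocado with both tight: 3.326 servings and 1.288 servings → $5.07.
Greek yogurt + salmon with both tight: 3.265 servings and 1.658 servings → $6.18.
avocado + salmon: the both-tight solution has a negative serving — not a feasible corner.
So the least-cost plan costs $5.07.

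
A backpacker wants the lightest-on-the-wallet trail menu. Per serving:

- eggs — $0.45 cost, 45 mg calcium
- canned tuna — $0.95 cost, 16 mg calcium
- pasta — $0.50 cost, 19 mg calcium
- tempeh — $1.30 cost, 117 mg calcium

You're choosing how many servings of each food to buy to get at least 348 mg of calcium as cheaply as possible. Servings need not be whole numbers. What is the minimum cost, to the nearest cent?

Cost per mg of calcium: eggs $0.0100, tempeh $0.0111, pasta $0.0263, canned tuna $0.0594.
With no serving limits, use only eggs: 348 mg / 45 mg = 7.733 servings × $0.45 = $3.48.

$3.48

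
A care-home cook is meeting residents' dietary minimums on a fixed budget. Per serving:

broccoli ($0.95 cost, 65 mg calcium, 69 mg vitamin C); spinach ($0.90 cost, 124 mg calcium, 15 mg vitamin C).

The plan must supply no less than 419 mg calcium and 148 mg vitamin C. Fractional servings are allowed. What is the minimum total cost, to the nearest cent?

$3.80

Check every corner: each single food scaled to meet both minima, and each pair solved so both constraints bind.
broccoli only: max(419/65, 148/69) = 6.446 servings → $6.12.
spinach only: max(419/124, 148/15) = 9.867 servings → $8.88.
broccoli + spinach with both tight: 1.592 servings and 2.545 servings → $3.80.
Cheapest feasible corner: $3.80.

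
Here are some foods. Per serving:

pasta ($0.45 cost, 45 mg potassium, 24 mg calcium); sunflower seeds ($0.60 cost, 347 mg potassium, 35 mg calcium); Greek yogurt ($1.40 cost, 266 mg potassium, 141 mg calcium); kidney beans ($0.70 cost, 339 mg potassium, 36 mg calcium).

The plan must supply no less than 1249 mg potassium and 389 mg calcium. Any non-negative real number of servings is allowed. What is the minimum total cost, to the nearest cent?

$4.33

pasta only: max(1249/45, 389/24) = 27.76 servings → $12.49.
sunflower seeds only: max(1249/347, 389/35) = 11.11 servings → $6.67.
Greek yogurt only: max(1249/266, 389/141) = 4.695 servings → $6.57.
kidney beans only: max(1249/339, 389/36) = 10.81 servings → $7.56.
pasta + sunflower seeds with both tight: 13.52 servings and 1.847 servings → $7.19.
pasta + Greek yogurt: the both-tight solution has a negative serving — not a feasible corner.
pasta + kidney beans with both tight: 13.34 servings and 1.914 servings → $7.34.
sunflower seeds + Greek yogurt with both tight: 1.833 servings and 2.304 servings → $4.33.
sunflower seeds + kidney beans: intersection lies outside the first quadrant.
Greek yogurt + kidney beans with both tight: 2.274 servings and 1.9 servings → $4.51.
Cheapest feasible corner: $4.33.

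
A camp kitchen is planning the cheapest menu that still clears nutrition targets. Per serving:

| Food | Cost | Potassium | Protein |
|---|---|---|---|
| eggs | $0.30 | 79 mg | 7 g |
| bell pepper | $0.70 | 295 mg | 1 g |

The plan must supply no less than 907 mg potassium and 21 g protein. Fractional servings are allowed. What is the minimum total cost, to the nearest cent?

Check every corner: each single food scaled to meet both minima, and each pair solved so both constraints bind.
eggs only: max(907/79, 21/7) = 11.48 servings → $3.44.
bell pepper only: max(907/295, 21/1) = 21 servings → $14.70.
eggs + bell pepper with both tight: 2.663 servings and 2.362 servings → $2.45.
The minimum over all feasible corners is $2.45.

$2.45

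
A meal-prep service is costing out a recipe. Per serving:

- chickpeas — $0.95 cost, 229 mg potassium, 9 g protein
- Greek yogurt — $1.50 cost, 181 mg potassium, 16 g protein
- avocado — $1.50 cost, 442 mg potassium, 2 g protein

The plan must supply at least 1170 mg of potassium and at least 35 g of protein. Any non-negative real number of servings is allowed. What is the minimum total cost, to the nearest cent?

$4.62

A basic optimal solution has at most two foods positive. Try each food alone and each pair with both targets met exactly.
chickpeas only: max(1170/229, 35/9) = 5.109 servings → $4.85.
Greek yogurt only: max(1170/181, 35/16) = 6.464 servings → $9.70.
avocado only: max(1170/442, 35/2) = 17.5 servings → $26.25.
chickpeas + Greek yogurt: intersection lies outside the first quadrant.
chickpeas + avocado with both tight: 3.73 servings and 0.7145 servings → $4.62.
Greek yogurt + avocado with both tight: 1.957 servings and 1.846 servings → $5.70.
So the least-cost plan costs $4.62.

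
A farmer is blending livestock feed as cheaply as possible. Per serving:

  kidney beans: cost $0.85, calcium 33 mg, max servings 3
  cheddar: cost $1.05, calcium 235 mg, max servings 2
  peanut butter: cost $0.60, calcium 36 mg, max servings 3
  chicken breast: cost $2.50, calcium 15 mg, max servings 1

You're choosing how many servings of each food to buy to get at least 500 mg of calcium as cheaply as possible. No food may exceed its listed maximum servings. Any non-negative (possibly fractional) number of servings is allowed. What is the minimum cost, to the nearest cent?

$2.60

Cost per mg of calcium: cheddar $0.0045, peanut butter $0.0167, kidney beans $0.0258, chicken breast $0.1667.
Take 2 servings of cheddar: +470.0 mg calcium for $2.10 (total $2.10, still need 30.0 mg).
Take 0.8333 servings of peanut butter: +30.0 mg calcium for $0.50 (total $2.60, still need 0.0 mg).
Greedy by cheapest-per-mg is optimal for a single linear constraint, so the minimum cost is $2.60.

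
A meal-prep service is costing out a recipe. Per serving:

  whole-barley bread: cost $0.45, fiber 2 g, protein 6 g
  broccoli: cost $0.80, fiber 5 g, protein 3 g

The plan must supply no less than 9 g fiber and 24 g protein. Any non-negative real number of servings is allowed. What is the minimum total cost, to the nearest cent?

Check every corner: each single food scaled to meet both minima, and each pair solved so both constraints bind.
whole-barley bread only: max(9/2, 24/6) = 4.5 servings → $2.02.
broccoli only: max(9/5, 24/3) = 8 servings → $6.40.
whole-barley bread + broccoli with both tight: 3.875 servings and 0.25 servings → $1.94.
So the least-cost plan costs $1.94.

$1.94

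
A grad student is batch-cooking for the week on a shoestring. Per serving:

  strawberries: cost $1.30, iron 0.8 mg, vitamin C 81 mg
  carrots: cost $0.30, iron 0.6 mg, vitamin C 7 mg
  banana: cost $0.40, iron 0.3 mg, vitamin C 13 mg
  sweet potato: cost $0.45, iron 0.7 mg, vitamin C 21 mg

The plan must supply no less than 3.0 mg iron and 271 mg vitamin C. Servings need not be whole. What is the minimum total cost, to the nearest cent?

$4.42

Compare the cost at each extreme point of the feasible region.
strawberries only: max(3.0/0.8, 271/81) = 3.75 servings → $4.88.
carrots only: max(3.0/0.6, 271/7) = 38.71 servings → $11.61.
banana only: max(3.0/0.3, 271/13) = 20.85 servings → $8.34.
sweet potato only: max(3.0/0.7, 271/21) = 12.9 servings → $5.81.
strawberries + carrots with both tight: 3.293 servings and 0.6093 servings → $4.46.
strawberries + banana with both tight: 3.043 servings and 1.885 servings → $4.71.
strawberries + sweet potato with both tight: 3.175 servings and 0.6566 servings → $4.42.
carrots + banana: the both-tight solution has a negative serving — not a feasible corner.
carrots + sweet potato: the both-tight solution has a negative serving — not a feasible corner.
banana + sweet potato: the both-tight solution has a negative serving — not a feasible corner.
The minimum over all feasible corners is $4.42.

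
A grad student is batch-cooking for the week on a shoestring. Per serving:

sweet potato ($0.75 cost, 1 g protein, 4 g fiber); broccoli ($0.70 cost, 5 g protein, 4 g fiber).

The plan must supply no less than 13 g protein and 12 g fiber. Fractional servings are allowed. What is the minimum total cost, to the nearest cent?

$2.10

Two binding constraints pin down two serving amounts, so the optimal mix uses at most two foods. The candidates are each food alone (scaled to the tighter of protein/fiber) and each pair with both constraints tight.
sweet potato only: max(13/1, 12/4) = 13 servings → $9.75.
broccoli only: max(13/5, 12/4) = 3 servings → $2.10.
sweet potato + broccoli with both tight: 0.5 servings and 2.5 servings → $2.12.
So the least-cost plan costs $2.10.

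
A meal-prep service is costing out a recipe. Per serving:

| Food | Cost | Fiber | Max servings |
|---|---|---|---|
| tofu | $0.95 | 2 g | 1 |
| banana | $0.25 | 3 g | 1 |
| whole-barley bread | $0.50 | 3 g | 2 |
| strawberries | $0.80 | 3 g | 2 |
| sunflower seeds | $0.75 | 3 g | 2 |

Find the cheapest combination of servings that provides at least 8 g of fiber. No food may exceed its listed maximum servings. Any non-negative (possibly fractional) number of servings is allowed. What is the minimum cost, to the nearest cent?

Cost per g of fiber: banana $0.0833, whole-barley bread $0.1667, sunflower seeds $0.2500, strawberries $0.2667, tofu $0.4750.
Take 1 serving of banana: +3.0 g fiber for $0.25 (total $0.25, still need 5.0 g).
Take 1.667 servings of whole-barley bread: +5.0 g fiber for $0.83 (total $1.08, still need 0.0 g).
Greedy by cheapest-per-g is optimal for a single linear constraint, so the minimum cost is $1.08.

$1.08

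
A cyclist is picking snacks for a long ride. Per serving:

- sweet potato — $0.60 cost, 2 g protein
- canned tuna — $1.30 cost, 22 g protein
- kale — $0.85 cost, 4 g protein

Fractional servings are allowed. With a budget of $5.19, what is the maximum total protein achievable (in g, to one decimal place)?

87.8 g

Protein per dollar: canned tuna 16.92, kale 4.706, sweet potato 3.333.
With no serving limits, spend the whole cost allowance on canned tuna: $5.19 / $1.30 × 22 g = 87.8 g.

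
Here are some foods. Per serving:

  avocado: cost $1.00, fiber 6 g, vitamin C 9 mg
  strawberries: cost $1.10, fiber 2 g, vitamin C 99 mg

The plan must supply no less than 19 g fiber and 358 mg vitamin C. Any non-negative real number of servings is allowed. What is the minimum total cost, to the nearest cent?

$5.80

avocado only: max(19/6, 358/9) = 39.78 servings → $39.78.
strawberries only: max(19/2, 358/99) = 9.5 servings → $10.45.
avocado + strawberries with both tight: 2.023 servings and 3.432 servings → $5.80.
The minimum over all feasible corners is $5.80.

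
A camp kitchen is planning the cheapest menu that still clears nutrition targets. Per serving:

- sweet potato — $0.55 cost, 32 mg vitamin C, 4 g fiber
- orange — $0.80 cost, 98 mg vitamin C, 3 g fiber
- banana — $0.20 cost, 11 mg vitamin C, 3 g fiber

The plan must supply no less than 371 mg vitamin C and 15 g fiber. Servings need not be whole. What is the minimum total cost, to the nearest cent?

For a min-cost LP with two ≥-constraints, a basic feasible solution has at most two positive variables.
sweet potato only: max(371/32, 15/4) = 11.59 servings → $6.38.
orange only: max(371/98, 15/3) = 5 servings → $4.00.
banana only: max(371/11, 15/3) = 33.73 servings → $6.75.
sweet potato + orange with both tight: 1.206 servings and 3.392 servings → $3.38.
sweet potato + banana: the both-tight solution has a negative serving — not a feasible corner.
orange + banana with both tight: 3.632 servings and 1.368 servings → $3.18.
Cheapest feasible corner: $3.18.

$3.18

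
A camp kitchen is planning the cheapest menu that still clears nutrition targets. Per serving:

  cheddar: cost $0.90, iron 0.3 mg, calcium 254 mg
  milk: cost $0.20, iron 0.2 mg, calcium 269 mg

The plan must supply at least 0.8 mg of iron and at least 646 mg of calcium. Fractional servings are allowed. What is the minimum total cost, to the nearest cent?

$0.80

A basic optimal solution has at most two foods positive. Try each food alone and each pair with both targets met exactly.
cheddar only: max(0.8/0.3, 646/254) = 2.667 servings → $2.40.
milk only: max(0.8/0.2, 646/269) = 4 servings → $0.80.
cheddar + milk with both targets exact would need a negative amount; discard.
The minimum over all feasible corners is $0.80.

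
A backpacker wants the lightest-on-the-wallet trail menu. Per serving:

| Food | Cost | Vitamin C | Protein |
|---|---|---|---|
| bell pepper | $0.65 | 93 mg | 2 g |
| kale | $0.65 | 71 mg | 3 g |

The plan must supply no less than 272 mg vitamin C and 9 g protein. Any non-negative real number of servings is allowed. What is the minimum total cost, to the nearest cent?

With two linear requirements the optimum uses one or two foods; enumerate the corners.
bell pepper only: max(272/93, 9/2) = 4.5 servings → $2.92.
kale only: max(272/71, 9/3) = 3.831 servings → $2.49.
bell pepper + kale with both tight: 1.292 servings and 2.139 servings → $2.23.
Cheapest feasible corner: $2.23.

$2.23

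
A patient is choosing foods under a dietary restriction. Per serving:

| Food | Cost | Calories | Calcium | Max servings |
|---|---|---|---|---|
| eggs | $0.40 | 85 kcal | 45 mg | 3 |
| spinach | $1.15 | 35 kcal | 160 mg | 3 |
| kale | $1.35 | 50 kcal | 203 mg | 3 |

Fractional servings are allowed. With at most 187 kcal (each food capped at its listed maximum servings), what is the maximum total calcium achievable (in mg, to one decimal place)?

812.9 mg

Calcium per kcal: spinach 4.571, kale 4.06, eggs 0.5294.
Take 3 servings of spinach: uses 105 kcal, +480.0 mg calcium (running total 480.0 mg).
Take 1.64 servings of kale: uses 82 kcal, +332.9 mg calcium (running total 812.9 mg).
Filling greedily by calcium-per-kcal is optimal for one linear limit, giving 812.9 mg.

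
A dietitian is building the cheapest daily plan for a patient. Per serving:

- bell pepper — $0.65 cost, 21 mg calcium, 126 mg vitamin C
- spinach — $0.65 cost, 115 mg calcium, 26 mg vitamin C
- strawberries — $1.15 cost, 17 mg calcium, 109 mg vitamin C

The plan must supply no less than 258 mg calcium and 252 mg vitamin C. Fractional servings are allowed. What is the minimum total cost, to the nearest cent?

Check every corner: each single food scaled to meet both minima, and each pair solved so both constraints bind.
bell pepper only: max(258/21, 252/126) = 12.29 servings → $7.99.
spinach only: max(258/115, 252/26) = 9.692 servings → $6.30.
strawberries only: max(258/17, 252/109) = 15.18 servings → $17.45.
bell pepper + spinach with both tight: 1.597 servings and 1.952 servings → $2.31.
bell pepper + strawberries: intersection lies outside the first quadrant.
spinach + strawberries with both tight: 1.971 servings and 1.842 servings → $3.40.
The minimum over all feasible corners is $2.31.

$2.31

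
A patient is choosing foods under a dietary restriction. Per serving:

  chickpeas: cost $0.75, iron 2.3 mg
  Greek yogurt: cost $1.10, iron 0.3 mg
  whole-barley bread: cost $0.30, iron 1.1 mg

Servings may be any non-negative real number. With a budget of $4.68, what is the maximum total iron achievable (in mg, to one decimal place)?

Iron per dollar: whole-barley bread 3.667, chickpeas 3.067, Greek yogurt 0.2727.
With no serving limits, spend the whole cost allowance on whole-barley bread: $4.68 / $0.30 × 1.1 mg = 17.2 mg.

17.2 mg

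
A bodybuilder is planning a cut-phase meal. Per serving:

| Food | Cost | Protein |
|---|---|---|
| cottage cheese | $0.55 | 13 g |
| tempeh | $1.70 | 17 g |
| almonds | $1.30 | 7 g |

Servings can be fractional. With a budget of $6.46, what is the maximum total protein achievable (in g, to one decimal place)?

152.7 g

Protein per dollar: cottage cheese 23.64, tempeh 10, almonds 5.385.
With no serving limits, spend the whole cost allowance on cottage cheese: $6.46 / $0.55 × 13 g = 152.7 g.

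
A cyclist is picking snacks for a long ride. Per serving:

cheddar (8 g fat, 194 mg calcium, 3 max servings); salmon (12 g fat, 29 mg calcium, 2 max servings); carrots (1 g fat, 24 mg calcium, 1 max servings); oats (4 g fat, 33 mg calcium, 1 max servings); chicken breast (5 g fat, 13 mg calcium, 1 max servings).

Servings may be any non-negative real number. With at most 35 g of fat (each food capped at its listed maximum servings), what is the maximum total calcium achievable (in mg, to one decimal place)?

Calcium per g fat: cheddar 24.25, carrots 24, oats 8.25, chicken breast 2.6, salmon 2.417.
Take 3 servings of cheddar: uses 24 g fat, +582.0 mg calcium (running total 582.0 mg).
Take 1 serving of carrots: uses 1 g fat, +24.0 mg calcium (running total 606.0 mg).
Take 1 serving of oats: uses 4 g fat, +33.0 mg calcium (running total 639.0 mg).
Take 1 serving of chicken breast: uses 5 g fat, +13.0 mg calcium (running total 652.0 mg).
Take 0.08333 servings of salmon: uses 1 g fat, +2.4 mg calcium (running total 654.4 mg).
Greedy by best ratio exhausts the fat allowance optimally: 654.4 mg.

654.4 mg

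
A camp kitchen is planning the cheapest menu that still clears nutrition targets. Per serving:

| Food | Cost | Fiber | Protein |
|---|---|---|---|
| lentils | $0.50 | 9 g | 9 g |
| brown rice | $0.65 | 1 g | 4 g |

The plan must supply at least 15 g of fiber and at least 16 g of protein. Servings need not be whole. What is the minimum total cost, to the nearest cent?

At the optimum either one food covers both requirements or two foods hit both targets exactly; no other combination can be cheaper.
lentils only: max(15/9, 16/9) = 1.778 servings → $0.89.
brown rice only: max(15/1, 16/4) = 15 servings → $9.75.
lentils + brown rice with both tight: 1.63 servings and 0.3333 servings → $1.03.
Cheapest feasible corner: $0.89.

$0.89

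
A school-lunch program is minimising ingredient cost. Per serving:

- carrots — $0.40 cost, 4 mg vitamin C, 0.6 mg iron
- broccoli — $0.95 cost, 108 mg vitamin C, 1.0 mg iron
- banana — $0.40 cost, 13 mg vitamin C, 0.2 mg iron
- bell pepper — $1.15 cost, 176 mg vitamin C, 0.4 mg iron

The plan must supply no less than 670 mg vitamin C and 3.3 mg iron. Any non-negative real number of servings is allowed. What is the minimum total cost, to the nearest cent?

$4.95

For a min-cost LP with two ≥-constraints, a basic feasible solution has at most two positive variables.
carrots only: max(670/4, 3.3/0.6) = 167.5 servings → $67.00.
broccoli only: max(670/108, 3.3/1.0) = 6.204 servings → $5.89.
banana only: max(670/13, 3.3/0.2) = 51.54 servings → $20.62.
bell pepper only: max(670/176, 3.3/0.4) = 8.25 servings → $9.49.
carrots + broccoli with both targets exact would need a negative amount; discard.
carrots + banana: intersection lies outside the first quadrant.
carrots + bell pepper with both tight: 3.008 servings and 3.738 servings → $5.50.
broccoli + banana with both targets exact would need a negative amount; discard.
broccoli + bell pepper with both tight: 2.355 servings and 2.361 servings → $4.95.
banana + bell pepper with both tight: 10.43 servings and 3.037 servings → $7.66.
Cheapest feasible corner: $4.95.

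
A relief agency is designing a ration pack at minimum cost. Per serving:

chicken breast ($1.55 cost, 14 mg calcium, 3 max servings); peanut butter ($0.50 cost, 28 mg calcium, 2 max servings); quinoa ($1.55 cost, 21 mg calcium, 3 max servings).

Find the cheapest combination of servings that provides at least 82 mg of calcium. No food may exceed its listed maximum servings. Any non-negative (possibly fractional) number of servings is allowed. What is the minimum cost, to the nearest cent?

$2.92

Cost per mg of calcium: peanut butter $0.0179, quinoa $0.0738, chicken breast $0.1107.
Take 2 servings of peanut butter: +56.0 mg calcium for $1.00 (total $1.00, still need 26.0 mg).
Take 1.238 servings of quinoa: +26.0 mg calcium for $1.92 (total $2.92, still need 0.0 mg).
Filling from the cheapest source first is optimal under one linear minimum: $2.92.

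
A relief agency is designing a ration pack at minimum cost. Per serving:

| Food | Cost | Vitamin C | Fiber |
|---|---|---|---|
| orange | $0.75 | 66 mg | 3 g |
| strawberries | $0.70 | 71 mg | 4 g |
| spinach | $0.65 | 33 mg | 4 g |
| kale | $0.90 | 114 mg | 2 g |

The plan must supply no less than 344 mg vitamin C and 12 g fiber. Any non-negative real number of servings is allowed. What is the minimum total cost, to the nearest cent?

$3.02

The cheapest plan sits at a corner of the feasible region — with two constraints it uses at most two foods.
orange only: max(344/66, 12/3) = 5.212 servings → $3.91.
strawberries only: max(344/71, 12/4) = 4.845 servings → $3.39.
spinach only: max(344/33, 12/4) = 10.42 servings → $6.78.
kale only: max(344/114, 12/2) = 6 servings → $5.40.
orange + strawberries with both targets exact would need a negative amount; discard.
orange + spinach: the both-tight solution has a negative serving — not a feasible corner.
orange + kale with both tight: 3.238 servings and 1.143 servings → $3.46.
strawberries + spinach: the both-tight solution has a negative serving — not a feasible corner.
strawberries + kale with both tight: 2.166 servings and 1.669 servings → $3.02.
spinach + kale with both tight: 1.744 servings and 2.513 servings → $3.39.
Cheapest feasible corner: $3.02.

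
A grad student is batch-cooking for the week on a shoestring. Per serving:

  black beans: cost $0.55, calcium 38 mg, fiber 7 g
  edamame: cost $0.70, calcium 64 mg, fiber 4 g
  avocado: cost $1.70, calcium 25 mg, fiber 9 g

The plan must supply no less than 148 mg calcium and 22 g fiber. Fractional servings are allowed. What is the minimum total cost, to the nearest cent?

A basic optimal solution has at most two foods positive. Try each food alone and each pair with both targets met exactly.
black beans only: max(148/38, 22/7) = 3.895 servings → $2.14.
edamame only: max(148/64, 22/4) = 5.5 servings → $3.85.
avocado only: max(148/25, 22/9) = 5.92 servings → $10.06.
black beans + edamame with both tight: 2.757 servings and 0.6757 servings → $1.99.
black beans + avocado: the both-tight solution has a negative serving — not a feasible corner.
edamame + avocado with both tight: 1.643 servings and 1.714 servings → $4.06.
So the least-cost plan costs $1.99.

$1.99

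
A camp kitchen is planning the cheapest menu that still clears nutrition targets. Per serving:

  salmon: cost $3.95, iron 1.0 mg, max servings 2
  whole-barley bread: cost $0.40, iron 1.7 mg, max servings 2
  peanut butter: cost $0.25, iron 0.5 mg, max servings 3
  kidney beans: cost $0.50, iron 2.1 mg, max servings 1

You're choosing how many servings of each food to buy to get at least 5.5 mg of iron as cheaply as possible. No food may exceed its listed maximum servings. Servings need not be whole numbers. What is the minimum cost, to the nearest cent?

$1.30

Cost per mg of iron: whole-barley bread $0.2353, kidney beans $0.2381, peanut butter $0.5000, salmon $3.9500.
Take 2 servings of whole-barley bread: +3.4 mg iron for $0.80 (total $0.80, still need 2.1 mg).
Take 1 serving of kidney beans: +2.1 mg iron for $0.50 (total $1.30, still need 0.0 mg).
Greedy by cheapest-per-mg is optimal for a single linear constraint, so the minimum cost is $1.30.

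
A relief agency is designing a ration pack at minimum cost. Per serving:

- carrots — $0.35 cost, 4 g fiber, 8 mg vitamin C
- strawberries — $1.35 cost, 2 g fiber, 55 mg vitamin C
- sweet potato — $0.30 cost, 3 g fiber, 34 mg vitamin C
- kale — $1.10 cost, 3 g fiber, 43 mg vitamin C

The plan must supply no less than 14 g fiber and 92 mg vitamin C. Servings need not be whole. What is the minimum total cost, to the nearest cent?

The cheapest plan sits at a corner of the feasible region — with two constraints it uses at most two foods.
carrots only: max(14/4, 92/8) = 11.5 servings → $4.03.
strawberries only: max(14/2, 92/55) = 7 servings → $9.45.
sweet potato only: max(14/3, 92/34) = 4.667 servings → $1.40.
kale only: max(14/3, 92/43) = 4.667 servings → $5.13.
carrots + strawberries with both tight: 2.873 servings and 1.255 servings → $2.70.
carrots + sweet potato with both tight: 1.786 servings and 2.286 servings → $1.31.
carrots + kale with both tight: 2.203 servings and 1.73 servings → $2.67.
strawberries + sweet potato: the both-tight solution has a negative serving — not a feasible corner.
strawberries + kale: intersection lies outside the first quadrant.
sweet potato + kale with both targets exact would need a negative amount; discard.
So the least-cost plan costs $1.31.

$1.31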